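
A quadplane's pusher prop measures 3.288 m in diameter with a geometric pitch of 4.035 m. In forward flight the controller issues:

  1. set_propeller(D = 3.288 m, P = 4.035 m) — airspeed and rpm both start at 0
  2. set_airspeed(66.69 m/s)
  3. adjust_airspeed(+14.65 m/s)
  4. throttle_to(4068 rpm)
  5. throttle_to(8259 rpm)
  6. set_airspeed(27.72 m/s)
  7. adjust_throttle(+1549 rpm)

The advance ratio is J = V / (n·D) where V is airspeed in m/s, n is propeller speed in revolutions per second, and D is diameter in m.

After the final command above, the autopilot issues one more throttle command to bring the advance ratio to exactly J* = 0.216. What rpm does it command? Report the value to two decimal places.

set_propeller: D = 3.288 m, P = 4.035 m (p = P/D = 1.227190); state ← (V=0, rpm=0)
set_airspeed(66.69): V ← 66.69 m/s
adjust_airspeed(+14.65): V ← 66.69 +14.65 = 81.34 m/s
throttle_to(4068): rpm ← 4068
throttle_to(8259): rpm ← 8259
set_airspeed(27.72): V ← 27.72 m/s
adjust_throttle(+1549): rpm ← 8259 +1549 = 9808
final state: V = 27.72 m/s, rpm = 9808 → n = rpm/60 = 163.466667 rev/s
target J* = 0.216; solve J* = V/(n·D) for n: n = V/(J*·D) = 27.72/(0.216 × 3.288) = 39.030819 rev/s
rpm = 60·n = 2341.849148

rpm = 2341.85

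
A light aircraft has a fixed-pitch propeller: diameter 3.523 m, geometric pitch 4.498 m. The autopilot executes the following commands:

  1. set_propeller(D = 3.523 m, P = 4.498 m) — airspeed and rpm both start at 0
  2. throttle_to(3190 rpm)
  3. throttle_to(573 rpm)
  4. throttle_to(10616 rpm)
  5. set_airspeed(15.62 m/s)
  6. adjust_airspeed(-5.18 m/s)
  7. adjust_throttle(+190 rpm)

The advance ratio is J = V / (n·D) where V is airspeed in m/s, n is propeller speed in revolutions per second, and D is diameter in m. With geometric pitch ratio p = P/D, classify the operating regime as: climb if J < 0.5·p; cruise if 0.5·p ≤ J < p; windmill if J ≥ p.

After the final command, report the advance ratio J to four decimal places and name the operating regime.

set_propeller: D = 3.523 m, P = 4.498 m (p = P/D = 1.276753); state ← (V=0, rpm=0)
throttle_to(3190): rpm ← 3190
throttle_to(573): rpm ← 573
throttle_to(10616): rpm ← 10616
set_airspeed(15.62): V ← 15.62 m/s
adjust_airspeed(-5.18): V ← 15.62 -5.18 = 10.44 m/s
adjust_throttle(+190): rpm ← 10616 +190 = 10806
final state: V = 10.44 m/s, rpm = 10806 → n = rpm/60 = 180.100000 rev/s
J = V / (n·D) = 10.44 / (180.100000 × 3.523) = 0.016454
regime bands: climb J<0.6384 | cruise [0.6384, 1.2768) | windmill J≥1.2768
J = 0.0165 → climb

J = 0.0165, regime = climb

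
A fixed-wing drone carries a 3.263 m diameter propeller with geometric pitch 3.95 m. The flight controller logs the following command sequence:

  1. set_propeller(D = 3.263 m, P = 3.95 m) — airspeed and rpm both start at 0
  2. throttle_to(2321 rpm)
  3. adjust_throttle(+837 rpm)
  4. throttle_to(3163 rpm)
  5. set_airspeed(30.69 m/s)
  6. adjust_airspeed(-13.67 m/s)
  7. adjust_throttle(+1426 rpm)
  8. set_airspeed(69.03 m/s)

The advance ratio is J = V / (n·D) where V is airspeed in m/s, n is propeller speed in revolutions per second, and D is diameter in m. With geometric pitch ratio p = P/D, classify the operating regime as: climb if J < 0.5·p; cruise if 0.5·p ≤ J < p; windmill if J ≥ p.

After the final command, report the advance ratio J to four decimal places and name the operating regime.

J = 0.2766, regime = climb

set_propeller: D = 3.263 m, P = 3.95 m (p = P/D = 1.210542); state ← (V=0, rpm=0)
throttle_to(2321): rpm ← 2321
adjust_throttle(+837): rpm ← 2321 +837 = 3158
throttle_to(3163): rpm ← 3163
set_airspeed(30.69): V ← 30.69 m/s
adjust_airspeed(-13.67): V ← 30.69 -13.67 = 17.02 m/s
adjust_throttle(+1426): rpm ← 3163 +1426 = 4589
set_airspeed(69.03): V ← 69.03 m/s
final state: V = 69.03 m/s, rpm = 4589 → n = rpm/60 = 76.483333 rev/s
J = V / (n·D) = 69.03 / (76.483333 × 3.263) = 0.276601
regime bands: climb J<0.6053 | cruise [0.6053, 1.2105) | windmill J≥1.2105
J = 0.2766 → climb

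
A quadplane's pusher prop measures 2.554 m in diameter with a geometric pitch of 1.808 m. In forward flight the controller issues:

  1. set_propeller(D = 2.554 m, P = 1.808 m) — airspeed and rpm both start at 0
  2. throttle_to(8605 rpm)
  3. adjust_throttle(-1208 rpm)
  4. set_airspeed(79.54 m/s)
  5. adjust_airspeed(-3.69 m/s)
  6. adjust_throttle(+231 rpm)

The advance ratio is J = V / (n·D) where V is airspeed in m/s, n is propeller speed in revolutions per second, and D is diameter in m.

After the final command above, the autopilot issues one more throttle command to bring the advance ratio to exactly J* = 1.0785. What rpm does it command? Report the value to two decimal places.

rpm = 1652.21

set_propeller: D = 2.554 m, P = 1.808 m (p = P/D = 0.707909); state ← (V=0, rpm=0)
throttle_to(8605): rpm ← 8605
adjust_throttle(-1208): rpm ← 8605 -1208 = 7397
set_airspeed(79.54): V ← 79.54 m/s
adjust_airspeed(-3.69): V ← 79.54 -3.69 = 75.85 m/s
adjust_throttle(+231): rpm ← 7397 +231 = 7628
final state: V = 75.85 m/s, rpm = 7628 → n = rpm/60 = 127.133333 rev/s
target J* = 1.0785; solve J* = V/(n·D) for n: n = V/(J*·D) = 75.85/(1.0785 × 2.554) = 27.536868 rev/s
rpm = 60·n = 1652.212080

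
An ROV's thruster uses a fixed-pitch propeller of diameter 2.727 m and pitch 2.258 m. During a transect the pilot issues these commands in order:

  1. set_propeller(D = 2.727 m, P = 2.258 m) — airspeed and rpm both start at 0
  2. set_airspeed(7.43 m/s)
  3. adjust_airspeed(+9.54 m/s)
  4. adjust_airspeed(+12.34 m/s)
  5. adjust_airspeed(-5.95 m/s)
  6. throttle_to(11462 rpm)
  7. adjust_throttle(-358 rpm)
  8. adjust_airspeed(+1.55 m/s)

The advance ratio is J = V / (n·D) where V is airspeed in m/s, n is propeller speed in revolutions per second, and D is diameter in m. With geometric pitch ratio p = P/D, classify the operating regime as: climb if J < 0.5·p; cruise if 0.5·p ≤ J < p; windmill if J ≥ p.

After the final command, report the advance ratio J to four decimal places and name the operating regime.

set_propeller: D = 2.727 m, P = 2.258 m (p = P/D = 0.828016); state ← (V=0, rpm=0)
set_airspeed(7.43): V ← 7.43 m/s
adjust_airspeed(+9.54): V ← 7.43 +9.54 = 16.97 m/s
adjust_airspeed(+12.34): V ← 16.97 +12.34 = 29.31 m/s
adjust_airspeed(-5.95): V ← 29.31 -5.95 = 23.36 m/s
throttle_to(11462): rpm ← 11462
adjust_throttle(-358): rpm ← 11462 -358 = 11104
adjust_airspeed(+1.55): V ← 23.36 +1.55 = 24.91 m/s
final state: V = 24.91 m/s, rpm = 11104 → n = rpm/60 = 185.066667 rev/s
J = V / (n·D) = 24.91 / (185.066667 × 2.727) = 0.049358
regime bands: climb J<0.4140 | cruise [0.4140, 0.8280) | windmill J≥0.8280
J = 0.0494 → climb

J = 0.0494, regime = climb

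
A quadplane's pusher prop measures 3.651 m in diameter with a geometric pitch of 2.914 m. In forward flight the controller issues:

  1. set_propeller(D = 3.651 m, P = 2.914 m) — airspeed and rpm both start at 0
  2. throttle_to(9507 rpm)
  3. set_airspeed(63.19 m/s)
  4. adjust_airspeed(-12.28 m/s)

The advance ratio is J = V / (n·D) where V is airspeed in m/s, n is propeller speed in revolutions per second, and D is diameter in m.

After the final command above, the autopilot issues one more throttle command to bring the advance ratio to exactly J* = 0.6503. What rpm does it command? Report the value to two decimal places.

set_propeller: D = 3.651 m, P = 2.914 m (p = P/D = 0.798137); state ← (V=0, rpm=0)
throttle_to(9507): rpm ← 9507
set_airspeed(63.19): V ← 63.19 m/s
adjust_airspeed(-12.28): V ← 63.19 -12.28 = 50.91 m/s
final state: V = 50.91 m/s, rpm = 9507 → n = rpm/60 = 158.450000 rev/s
target J* = 0.6503; solve J* = V/(n·D) for n: n = V/(J*·D) = 50.91/(0.6503 × 3.651) = 21.442603 rev/s
rpm = 60·n = 1286.556195

rpm = 1286.56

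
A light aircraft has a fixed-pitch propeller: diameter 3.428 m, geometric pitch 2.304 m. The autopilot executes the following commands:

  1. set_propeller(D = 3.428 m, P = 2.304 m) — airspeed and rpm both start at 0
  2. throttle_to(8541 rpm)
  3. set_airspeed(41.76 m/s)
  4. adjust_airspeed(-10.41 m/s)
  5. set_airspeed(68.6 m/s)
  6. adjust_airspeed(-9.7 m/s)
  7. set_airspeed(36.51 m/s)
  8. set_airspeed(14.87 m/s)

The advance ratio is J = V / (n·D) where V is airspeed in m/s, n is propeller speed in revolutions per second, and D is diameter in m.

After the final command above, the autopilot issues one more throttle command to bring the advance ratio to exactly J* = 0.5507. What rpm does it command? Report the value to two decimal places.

set_propeller: D = 3.428 m, P = 2.304 m (p = P/D = 0.672112); state ← (V=0, rpm=0)
throttle_to(8541): rpm ← 8541
set_airspeed(41.76): V ← 41.76 m/s
adjust_airspeed(-10.41): V ← 41.76 -10.41 = 31.35 m/s
set_airspeed(68.6): V ← 68.6 m/s
adjust_airspeed(-9.7): V ← 68.6 -9.7 = 58.9 m/s
set_airspeed(36.51): V ← 36.51 m/s
set_airspeed(14.87): V ← 14.87 m/s
final state: V = 14.87 m/s, rpm = 8541 → n = rpm/60 = 142.350000 rev/s
target J* = 0.5507; solve J* = V/(n·D) for n: n = V/(J*·D) = 14.87/(0.5507 × 3.428) = 7.876895 rev/s
rpm = 60·n = 472.613724

rpm = 472.61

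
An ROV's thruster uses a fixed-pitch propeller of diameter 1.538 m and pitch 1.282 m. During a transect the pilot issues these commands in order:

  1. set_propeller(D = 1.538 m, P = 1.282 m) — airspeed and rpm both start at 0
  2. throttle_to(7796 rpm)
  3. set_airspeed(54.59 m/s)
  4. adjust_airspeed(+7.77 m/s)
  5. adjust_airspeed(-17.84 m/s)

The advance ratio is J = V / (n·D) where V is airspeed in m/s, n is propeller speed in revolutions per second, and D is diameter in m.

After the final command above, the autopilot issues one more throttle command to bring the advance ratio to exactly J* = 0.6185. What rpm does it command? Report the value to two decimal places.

set_propeller: D = 1.538 m, P = 1.282 m (p = P/D = 0.833550); state ← (V=0, rpm=0)
throttle_to(7796): rpm ← 7796
set_airspeed(54.59): V ← 54.59 m/s
adjust_airspeed(+7.77): V ← 54.59 +7.77 = 62.36 m/s
adjust_airspeed(-17.84): V ← 62.36 -17.84 = 44.52 m/s
final state: V = 44.52 m/s, rpm = 7796 → n = rpm/60 = 129.933333 rev/s
target J* = 0.6185; solve J* = V/(n·D) for n: n = V/(J*·D) = 44.52/(0.6185 × 1.538) = 46.801429 rev/s
rpm = 60·n = 2808.085756

rpm = 2808.09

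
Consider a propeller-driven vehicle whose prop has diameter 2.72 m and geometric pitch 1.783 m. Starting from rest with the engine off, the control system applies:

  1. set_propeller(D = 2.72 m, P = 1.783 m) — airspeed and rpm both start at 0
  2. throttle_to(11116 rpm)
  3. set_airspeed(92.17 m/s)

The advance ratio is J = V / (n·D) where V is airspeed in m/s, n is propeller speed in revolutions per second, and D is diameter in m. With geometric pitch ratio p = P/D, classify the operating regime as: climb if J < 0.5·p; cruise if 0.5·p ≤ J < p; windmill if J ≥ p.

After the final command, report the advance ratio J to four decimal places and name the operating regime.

set_propeller: D = 2.72 m, P = 1.783 m (p = P/D = 0.655515); state ← (V=0, rpm=0)
throttle_to(11116): rpm ← 11116
set_airspeed(92.17): V ← 92.17 m/s
final state: V = 92.17 m/s, rpm = 11116 → n = rpm/60 = 185.266667 rev/s
J = V / (n·D) = 92.17 / (185.266667 × 2.72) = 0.182904
regime bands: climb J<0.3278 | cruise [0.3278, 0.6555) | windmill J≥0.6555
J = 0.1829 → climb

J = 0.1829, regime = climb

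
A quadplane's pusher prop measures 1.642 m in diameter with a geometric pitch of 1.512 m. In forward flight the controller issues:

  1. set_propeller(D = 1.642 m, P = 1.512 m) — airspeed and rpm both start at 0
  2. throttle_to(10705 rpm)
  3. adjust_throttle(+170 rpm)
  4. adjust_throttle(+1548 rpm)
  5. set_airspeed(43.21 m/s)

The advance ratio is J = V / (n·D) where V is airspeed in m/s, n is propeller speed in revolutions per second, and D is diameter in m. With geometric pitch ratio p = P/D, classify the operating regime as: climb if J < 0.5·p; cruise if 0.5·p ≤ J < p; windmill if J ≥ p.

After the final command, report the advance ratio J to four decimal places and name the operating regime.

set_propeller: D = 1.642 m, P = 1.512 m (p = P/D = 0.920828); state ← (V=0, rpm=0)
throttle_to(10705): rpm ← 10705
adjust_throttle(+170): rpm ← 10705 +170 = 10875
adjust_throttle(+1548): rpm ← 10875 +1548 = 12423
set_airspeed(43.21): V ← 43.21 m/s
final state: V = 43.21 m/s, rpm = 12423 → n = rpm/60 = 207.050000 rev/s
J = V / (n·D) = 43.21 / (207.050000 × 1.642) = 0.127097
regime bands: climb J<0.4604 | cruise [0.4604, 0.9208) | windmill J≥0.9208
J = 0.1271 → climb

J = 0.1271, regime = climb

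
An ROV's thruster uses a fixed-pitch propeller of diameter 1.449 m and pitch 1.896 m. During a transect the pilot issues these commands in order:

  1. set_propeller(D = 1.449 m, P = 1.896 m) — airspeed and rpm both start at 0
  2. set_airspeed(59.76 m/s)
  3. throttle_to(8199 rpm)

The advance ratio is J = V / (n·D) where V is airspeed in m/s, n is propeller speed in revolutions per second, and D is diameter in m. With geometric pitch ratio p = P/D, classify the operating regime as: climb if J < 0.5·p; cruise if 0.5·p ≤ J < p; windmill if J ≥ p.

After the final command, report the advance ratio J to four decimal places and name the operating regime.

J = 0.3018, regime = climb

set_propeller: D = 1.449 m, P = 1.896 m (p = P/D = 1.308489); state ← (V=0, rpm=0)
set_airspeed(59.76): V ← 59.76 m/s
throttle_to(8199): rpm ← 8199
final state: V = 59.76 m/s, rpm = 8199 → n = rpm/60 = 136.650000 rev/s
J = V / (n·D) = 59.76 / (136.650000 × 1.449) = 0.301809
regime bands: climb J<0.6542 | cruise [0.6542, 1.3085) | windmill J≥1.3085
J = 0.3018 → climb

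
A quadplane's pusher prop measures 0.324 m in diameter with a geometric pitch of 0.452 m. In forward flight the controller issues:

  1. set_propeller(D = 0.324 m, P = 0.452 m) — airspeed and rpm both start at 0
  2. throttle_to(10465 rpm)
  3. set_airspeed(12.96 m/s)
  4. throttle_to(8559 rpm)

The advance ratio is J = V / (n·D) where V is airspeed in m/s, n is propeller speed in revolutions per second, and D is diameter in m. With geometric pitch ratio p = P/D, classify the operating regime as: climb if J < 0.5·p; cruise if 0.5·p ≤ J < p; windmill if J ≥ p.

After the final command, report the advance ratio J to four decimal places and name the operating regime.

set_propeller: D = 0.324 m, P = 0.452 m (p = P/D = 1.395062); state ← (V=0, rpm=0)
throttle_to(10465): rpm ← 10465
set_airspeed(12.96): V ← 12.96 m/s
throttle_to(8559): rpm ← 8559
final state: V = 12.96 m/s, rpm = 8559 → n = rpm/60 = 142.650000 rev/s
J = V / (n·D) = 12.96 / (142.650000 × 0.324) = 0.280407
regime bands: climb J<0.6975 | cruise [0.6975, 1.3951) | windmill J≥1.3951
J = 0.2804 → climb

J = 0.2804, regime = climb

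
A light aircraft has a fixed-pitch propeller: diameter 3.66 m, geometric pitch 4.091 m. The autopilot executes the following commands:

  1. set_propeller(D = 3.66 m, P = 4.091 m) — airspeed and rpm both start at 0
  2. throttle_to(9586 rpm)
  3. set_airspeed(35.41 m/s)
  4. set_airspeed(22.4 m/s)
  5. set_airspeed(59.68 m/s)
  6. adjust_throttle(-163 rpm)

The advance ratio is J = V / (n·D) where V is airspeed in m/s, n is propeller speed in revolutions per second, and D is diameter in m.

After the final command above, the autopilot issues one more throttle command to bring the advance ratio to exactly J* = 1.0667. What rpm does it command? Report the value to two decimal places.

set_propeller: D = 3.66 m, P = 4.091 m (p = P/D = 1.117760); state ← (V=0, rpm=0)
throttle_to(9586): rpm ← 9586
set_airspeed(35.41): V ← 35.41 m/s
set_airspeed(22.4): V ← 22.4 m/s
set_airspeed(59.68): V ← 59.68 m/s
adjust_throttle(-163): rpm ← 9586 -163 = 9423
final state: V = 59.68 m/s, rpm = 9423 → n = rpm/60 = 157.050000 rev/s
target J* = 1.0667; solve J* = V/(n·D) for n: n = V/(J*·D) = 59.68/(1.0667 × 3.66) = 15.286408 rev/s
rpm = 60·n = 917.184453

rpm = 917.18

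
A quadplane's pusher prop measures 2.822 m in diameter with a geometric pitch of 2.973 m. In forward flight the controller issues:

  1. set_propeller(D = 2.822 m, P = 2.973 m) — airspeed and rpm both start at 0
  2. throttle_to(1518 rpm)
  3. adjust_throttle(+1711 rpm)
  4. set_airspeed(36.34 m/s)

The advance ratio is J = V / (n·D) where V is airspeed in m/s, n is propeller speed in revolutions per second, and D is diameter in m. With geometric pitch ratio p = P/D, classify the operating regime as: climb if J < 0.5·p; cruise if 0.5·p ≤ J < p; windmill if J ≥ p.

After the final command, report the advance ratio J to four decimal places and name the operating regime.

J = 0.2393, regime = climb

set_propeller: D = 2.822 m, P = 2.973 m (p = P/D = 1.053508); state ← (V=0, rpm=0)
throttle_to(1518): rpm ← 1518
adjust_throttle(+1711): rpm ← 1518 +1711 = 3229
set_airspeed(36.34): V ← 36.34 m/s
final state: V = 36.34 m/s, rpm = 3229 → n = rpm/60 = 53.816667 rev/s
J = V / (n·D) = 36.34 / (53.816667 × 2.822) = 0.239283
regime bands: climb J<0.5268 | cruise [0.5268, 1.0535) | windmill J≥1.0535
J = 0.2393 → climb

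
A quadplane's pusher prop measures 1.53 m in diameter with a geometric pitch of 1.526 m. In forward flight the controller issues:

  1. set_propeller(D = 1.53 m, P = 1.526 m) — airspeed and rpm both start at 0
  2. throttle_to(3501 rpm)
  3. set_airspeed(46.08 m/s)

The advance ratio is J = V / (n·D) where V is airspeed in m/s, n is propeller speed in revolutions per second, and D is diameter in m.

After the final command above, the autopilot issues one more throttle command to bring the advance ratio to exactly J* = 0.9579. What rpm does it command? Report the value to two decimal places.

set_propeller: D = 1.53 m, P = 1.526 m (p = P/D = 0.997386); state ← (V=0, rpm=0)
throttle_to(3501): rpm ← 3501
set_airspeed(46.08): V ← 46.08 m/s
final state: V = 46.08 m/s, rpm = 3501 → n = rpm/60 = 58.350000 rev/s
target J* = 0.9579; solve J* = V/(n·D) for n: n = V/(J*·D) = 46.08/(0.9579 × 1.53) = 31.441327 rev/s
rpm = 60·n = 1886.479615

rpm = 1886.48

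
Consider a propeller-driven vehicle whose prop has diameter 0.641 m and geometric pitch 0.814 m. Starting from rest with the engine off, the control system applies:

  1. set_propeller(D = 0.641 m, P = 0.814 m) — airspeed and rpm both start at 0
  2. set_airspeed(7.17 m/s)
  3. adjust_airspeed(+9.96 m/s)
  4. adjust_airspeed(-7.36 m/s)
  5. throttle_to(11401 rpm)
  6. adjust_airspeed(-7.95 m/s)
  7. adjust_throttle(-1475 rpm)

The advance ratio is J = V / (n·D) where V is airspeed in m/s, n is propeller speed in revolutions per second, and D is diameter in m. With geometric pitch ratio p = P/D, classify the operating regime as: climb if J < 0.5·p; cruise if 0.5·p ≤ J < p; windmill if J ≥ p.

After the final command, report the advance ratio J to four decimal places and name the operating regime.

J = 0.0172, regime = climb

set_propeller: D = 0.641 m, P = 0.814 m (p = P/D = 1.269891); state ← (V=0, rpm=0)
set_airspeed(7.17): V ← 7.17 m/s
adjust_airspeed(+9.96): V ← 7.17 +9.96 = 17.13 m/s
adjust_airspeed(-7.36): V ← 17.13 -7.36 = 9.77 m/s
throttle_to(11401): rpm ← 11401
adjust_airspeed(-7.95): V ← 9.77 -7.95 = 1.82 m/s
adjust_throttle(-1475): rpm ← 11401 -1475 = 9926
final state: V = 1.82 m/s, rpm = 9926 → n = rpm/60 = 165.433333 rev/s
J = V / (n·D) = 1.82 / (165.433333 × 0.641) = 0.017163
regime bands: climb J<0.6349 | cruise [0.6349, 1.2699) | windmill J≥1.2699
J = 0.0172 → climb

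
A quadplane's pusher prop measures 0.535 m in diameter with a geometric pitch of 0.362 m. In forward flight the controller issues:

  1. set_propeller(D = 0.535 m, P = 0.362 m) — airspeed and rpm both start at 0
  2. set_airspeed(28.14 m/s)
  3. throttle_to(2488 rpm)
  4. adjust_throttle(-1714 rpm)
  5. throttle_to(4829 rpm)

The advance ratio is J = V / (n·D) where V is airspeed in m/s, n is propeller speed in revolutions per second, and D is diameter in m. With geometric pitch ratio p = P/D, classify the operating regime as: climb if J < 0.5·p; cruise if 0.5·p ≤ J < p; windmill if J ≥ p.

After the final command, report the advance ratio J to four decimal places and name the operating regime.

set_propeller: D = 0.535 m, P = 0.362 m (p = P/D = 0.676636); state ← (V=0, rpm=0)
set_airspeed(28.14): V ← 28.14 m/s
throttle_to(2488): rpm ← 2488
adjust_throttle(-1714): rpm ← 2488 -1714 = 774
throttle_to(4829): rpm ← 4829
final state: V = 28.14 m/s, rpm = 4829 → n = rpm/60 = 80.483333 rev/s
J = V / (n·D) = 28.14 / (80.483333 × 0.535) = 0.653528
regime bands: climb J<0.3383 | cruise [0.3383, 0.6766) | windmill J≥0.6766
J = 0.6535 → cruise

J = 0.6535, regime = cruise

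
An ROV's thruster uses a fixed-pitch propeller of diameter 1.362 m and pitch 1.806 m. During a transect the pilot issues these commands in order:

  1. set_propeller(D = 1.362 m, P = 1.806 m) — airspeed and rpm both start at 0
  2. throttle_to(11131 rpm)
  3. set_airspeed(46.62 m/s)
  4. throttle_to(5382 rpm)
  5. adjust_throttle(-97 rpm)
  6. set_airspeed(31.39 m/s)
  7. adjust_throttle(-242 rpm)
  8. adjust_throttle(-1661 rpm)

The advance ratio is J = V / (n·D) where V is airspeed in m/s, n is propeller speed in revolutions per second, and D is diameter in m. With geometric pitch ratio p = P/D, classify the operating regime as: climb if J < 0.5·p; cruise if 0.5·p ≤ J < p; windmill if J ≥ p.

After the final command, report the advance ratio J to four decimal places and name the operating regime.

J = 0.4089, regime = climb

set_propeller: D = 1.362 m, P = 1.806 m (p = P/D = 1.325991); state ← (V=0, rpm=0)
throttle_to(11131): rpm ← 11131
set_airspeed(46.62): V ← 46.62 m/s
throttle_to(5382): rpm ← 5382
adjust_throttle(-97): rpm ← 5382 -97 = 5285
set_airspeed(31.39): V ← 31.39 m/s
adjust_throttle(-242): rpm ← 5285 -242 = 5043
adjust_throttle(-1661): rpm ← 5043 -1661 = 3382
final state: V = 31.39 m/s, rpm = 3382 → n = rpm/60 = 56.366667 rev/s
J = V / (n·D) = 31.39 / (56.366667 × 1.362) = 0.408876
regime bands: climb J<0.6630 | cruise [0.6630, 1.3260) | windmill J≥1.3260
J = 0.4089 → climb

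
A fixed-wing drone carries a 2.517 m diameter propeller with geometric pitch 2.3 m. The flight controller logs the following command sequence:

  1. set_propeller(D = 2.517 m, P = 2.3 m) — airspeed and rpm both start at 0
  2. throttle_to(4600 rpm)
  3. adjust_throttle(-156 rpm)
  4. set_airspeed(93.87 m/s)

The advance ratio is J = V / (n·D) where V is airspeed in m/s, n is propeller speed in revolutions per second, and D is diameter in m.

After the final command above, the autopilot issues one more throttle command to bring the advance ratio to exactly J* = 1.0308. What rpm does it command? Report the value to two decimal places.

rpm = 2170.80

set_propeller: D = 2.517 m, P = 2.3 m (p = P/D = 0.913786); state ← (V=0, rpm=0)
throttle_to(4600): rpm ← 4600
adjust_throttle(-156): rpm ← 4600 -156 = 4444
set_airspeed(93.87): V ← 93.87 m/s
final state: V = 93.87 m/s, rpm = 4444 → n = rpm/60 = 74.066667 rev/s
target J* = 1.0308; solve J* = V/(n·D) for n: n = V/(J*·D) = 93.87/(1.0308 × 2.517) = 36.180052 rev/s
rpm = 60·n = 2170.803149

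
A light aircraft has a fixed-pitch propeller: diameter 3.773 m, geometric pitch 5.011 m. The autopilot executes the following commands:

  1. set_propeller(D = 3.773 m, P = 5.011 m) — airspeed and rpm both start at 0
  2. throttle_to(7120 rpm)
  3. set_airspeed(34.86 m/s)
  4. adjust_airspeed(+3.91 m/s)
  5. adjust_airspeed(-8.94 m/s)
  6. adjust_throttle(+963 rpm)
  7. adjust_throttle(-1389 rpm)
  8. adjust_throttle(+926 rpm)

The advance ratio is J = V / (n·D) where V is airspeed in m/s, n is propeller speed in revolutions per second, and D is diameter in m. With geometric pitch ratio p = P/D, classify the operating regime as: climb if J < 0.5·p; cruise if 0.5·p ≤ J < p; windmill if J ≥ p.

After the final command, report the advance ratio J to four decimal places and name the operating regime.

set_propeller: D = 3.773 m, P = 5.011 m (p = P/D = 1.328121); state ← (V=0, rpm=0)
throttle_to(7120): rpm ← 7120
set_airspeed(34.86): V ← 34.86 m/s
adjust_airspeed(+3.91): V ← 34.86 +3.91 = 38.77 m/s
adjust_airspeed(-8.94): V ← 38.77 -8.94 = 29.83 m/s
adjust_throttle(+963): rpm ← 7120 +963 = 8083
adjust_throttle(-1389): rpm ← 8083 -1389 = 6694
adjust_throttle(+926): rpm ← 6694 +926 = 7620
final state: V = 29.83 m/s, rpm = 7620 → n = rpm/60 = 127.000000 rev/s
J = V / (n·D) = 29.83 / (127.000000 × 3.773) = 0.062253
regime bands: climb J<0.6641 | cruise [0.6641, 1.3281) | windmill J≥1.3281
J = 0.0623 → climb

J = 0.0623, regime = climb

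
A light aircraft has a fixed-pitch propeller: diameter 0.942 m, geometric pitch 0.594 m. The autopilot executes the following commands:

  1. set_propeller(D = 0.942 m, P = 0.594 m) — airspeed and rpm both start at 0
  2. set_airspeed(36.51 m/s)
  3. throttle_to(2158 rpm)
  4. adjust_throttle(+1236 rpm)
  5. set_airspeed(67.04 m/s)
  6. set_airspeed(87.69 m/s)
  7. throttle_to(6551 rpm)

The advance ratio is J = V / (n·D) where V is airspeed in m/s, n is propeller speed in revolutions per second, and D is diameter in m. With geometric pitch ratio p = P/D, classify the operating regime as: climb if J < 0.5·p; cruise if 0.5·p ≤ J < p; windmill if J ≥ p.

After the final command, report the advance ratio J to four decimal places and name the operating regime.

J = 0.8526, regime = windmill

set_propeller: D = 0.942 m, P = 0.594 m (p = P/D = 0.630573); state ← (V=0, rpm=0)
set_airspeed(36.51): V ← 36.51 m/s
throttle_to(2158): rpm ← 2158
adjust_throttle(+1236): rpm ← 2158 +1236 = 3394
set_airspeed(67.04): V ← 67.04 m/s
set_airspeed(87.69): V ← 87.69 m/s
throttle_to(6551): rpm ← 6551
final state: V = 87.69 m/s, rpm = 6551 → n = rpm/60 = 109.183333 rev/s
J = V / (n·D) = 87.69 / (109.183333 × 0.942) = 0.852595
regime bands: climb J<0.3153 | cruise [0.3153, 0.6306) | windmill J≥0.6306
J = 0.8526 → windmill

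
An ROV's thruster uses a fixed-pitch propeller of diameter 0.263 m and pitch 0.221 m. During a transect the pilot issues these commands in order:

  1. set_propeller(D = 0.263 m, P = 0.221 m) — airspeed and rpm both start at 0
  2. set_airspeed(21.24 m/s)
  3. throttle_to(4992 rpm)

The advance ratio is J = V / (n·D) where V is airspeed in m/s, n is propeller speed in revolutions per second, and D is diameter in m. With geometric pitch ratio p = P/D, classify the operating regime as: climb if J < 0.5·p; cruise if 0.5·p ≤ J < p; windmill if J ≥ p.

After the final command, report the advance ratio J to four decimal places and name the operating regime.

set_propeller: D = 0.263 m, P = 0.221 m (p = P/D = 0.840304); state ← (V=0, rpm=0)
set_airspeed(21.24): V ← 21.24 m/s
throttle_to(4992): rpm ← 4992
final state: V = 21.24 m/s, rpm = 4992 → n = rpm/60 = 83.200000 rev/s
J = V / (n·D) = 21.24 / (83.200000 × 0.263) = 0.970679
regime bands: climb J<0.4202 | cruise [0.4202, 0.8403) | windmill J≥0.8403
J = 0.9707 → windmill

J = 0.9707, regime = windmill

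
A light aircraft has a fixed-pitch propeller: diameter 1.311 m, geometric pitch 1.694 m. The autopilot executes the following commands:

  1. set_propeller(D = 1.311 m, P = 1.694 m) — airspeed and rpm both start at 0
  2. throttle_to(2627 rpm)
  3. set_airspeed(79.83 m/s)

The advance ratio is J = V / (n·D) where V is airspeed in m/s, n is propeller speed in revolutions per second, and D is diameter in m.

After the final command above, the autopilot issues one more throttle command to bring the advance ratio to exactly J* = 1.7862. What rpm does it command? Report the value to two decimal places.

rpm = 2045.43

set_propeller: D = 1.311 m, P = 1.694 m (p = P/D = 1.292143); state ← (V=0, rpm=0)
throttle_to(2627): rpm ← 2627
set_airspeed(79.83): V ← 79.83 m/s
final state: V = 79.83 m/s, rpm = 2627 → n = rpm/60 = 43.783333 rev/s
target J* = 1.7862; solve J* = V/(n·D) for n: n = V/(J*·D) = 79.83/(1.7862 × 1.311) = 34.090499 rev/s
rpm = 60·n = 2045.429913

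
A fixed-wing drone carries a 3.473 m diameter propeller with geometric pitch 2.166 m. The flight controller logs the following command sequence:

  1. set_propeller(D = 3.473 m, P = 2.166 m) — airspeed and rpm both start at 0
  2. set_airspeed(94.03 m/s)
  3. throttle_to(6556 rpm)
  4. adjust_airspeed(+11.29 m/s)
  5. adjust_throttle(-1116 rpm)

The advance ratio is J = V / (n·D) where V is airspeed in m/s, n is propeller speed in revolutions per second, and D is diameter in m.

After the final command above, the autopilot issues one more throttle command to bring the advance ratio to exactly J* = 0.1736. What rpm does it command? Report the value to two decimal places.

rpm = 10481.12

set_propeller: D = 3.473 m, P = 2.166 m (p = P/D = 0.623668); state ← (V=0, rpm=0)
set_airspeed(94.03): V ← 94.03 m/s
throttle_to(6556): rpm ← 6556
adjust_airspeed(+11.29): V ← 94.03 +11.29 = 105.32 m/s
adjust_throttle(-1116): rpm ← 6556 -1116 = 5440
final state: V = 105.32 m/s, rpm = 5440 → n = rpm/60 = 90.666667 rev/s
target J* = 0.1736; solve J* = V/(n·D) for n: n = V/(J*·D) = 105.32/(0.1736 × 3.473) = 174.685294 rev/s
rpm = 60·n = 10481.117667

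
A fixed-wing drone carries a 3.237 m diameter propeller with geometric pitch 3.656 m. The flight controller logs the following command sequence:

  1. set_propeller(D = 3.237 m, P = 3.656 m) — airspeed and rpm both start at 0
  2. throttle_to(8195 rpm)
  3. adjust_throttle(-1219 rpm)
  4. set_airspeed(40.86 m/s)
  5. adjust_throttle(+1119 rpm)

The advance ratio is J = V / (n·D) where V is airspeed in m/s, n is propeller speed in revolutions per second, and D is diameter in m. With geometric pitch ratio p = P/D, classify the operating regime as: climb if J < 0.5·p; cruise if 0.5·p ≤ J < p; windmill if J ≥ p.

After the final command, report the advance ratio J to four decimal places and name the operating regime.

set_propeller: D = 3.237 m, P = 3.656 m (p = P/D = 1.129441); state ← (V=0, rpm=0)
throttle_to(8195): rpm ← 8195
adjust_throttle(-1219): rpm ← 8195 -1219 = 6976
set_airspeed(40.86): V ← 40.86 m/s
adjust_throttle(+1119): rpm ← 6976 +1119 = 8095
final state: V = 40.86 m/s, rpm = 8095 → n = rpm/60 = 134.916667 rev/s
J = V / (n·D) = 40.86 / (134.916667 × 3.237) = 0.093560
regime bands: climb J<0.5647 | cruise [0.5647, 1.1294) | windmill J≥1.1294
J = 0.0936 → climb

J = 0.0936, regime = climb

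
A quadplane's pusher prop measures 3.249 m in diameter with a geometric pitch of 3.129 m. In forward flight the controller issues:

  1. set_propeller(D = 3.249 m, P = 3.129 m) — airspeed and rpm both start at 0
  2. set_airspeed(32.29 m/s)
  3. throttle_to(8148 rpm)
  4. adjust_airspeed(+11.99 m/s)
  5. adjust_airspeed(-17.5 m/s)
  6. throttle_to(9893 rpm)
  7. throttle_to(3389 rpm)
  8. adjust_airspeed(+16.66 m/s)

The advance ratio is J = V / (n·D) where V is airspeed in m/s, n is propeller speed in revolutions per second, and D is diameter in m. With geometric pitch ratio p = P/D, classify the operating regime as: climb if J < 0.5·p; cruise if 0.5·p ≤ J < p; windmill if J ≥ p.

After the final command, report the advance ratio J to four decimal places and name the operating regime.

J = 0.2367, regime = climb

set_propeller: D = 3.249 m, P = 3.129 m (p = P/D = 0.963066); state ← (V=0, rpm=0)
set_airspeed(32.29): V ← 32.29 m/s
throttle_to(8148): rpm ← 8148
adjust_airspeed(+11.99): V ← 32.29 +11.99 = 44.28 m/s
adjust_airspeed(-17.5): V ← 44.28 -17.5 = 26.78 m/s
throttle_to(9893): rpm ← 9893
throttle_to(3389): rpm ← 3389
adjust_airspeed(+16.66): V ← 26.78 +16.66 = 43.44 m/s
final state: V = 43.44 m/s, rpm = 3389 → n = rpm/60 = 56.483333 rev/s
J = V / (n·D) = 43.44 / (56.483333 × 3.249) = 0.236712
regime bands: climb J<0.4815 | cruise [0.4815, 0.9631) | windmill J≥0.9631
J = 0.2367 → climb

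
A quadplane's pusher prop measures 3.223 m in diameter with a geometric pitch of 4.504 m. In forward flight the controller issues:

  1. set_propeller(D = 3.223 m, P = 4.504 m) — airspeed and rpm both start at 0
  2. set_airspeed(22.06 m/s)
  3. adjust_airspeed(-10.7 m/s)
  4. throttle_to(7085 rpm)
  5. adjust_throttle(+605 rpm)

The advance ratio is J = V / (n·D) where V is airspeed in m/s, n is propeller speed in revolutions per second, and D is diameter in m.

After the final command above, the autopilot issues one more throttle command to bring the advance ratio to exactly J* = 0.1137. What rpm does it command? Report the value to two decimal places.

set_propeller: D = 3.223 m, P = 4.504 m (p = P/D = 1.397456); state ← (V=0, rpm=0)
set_airspeed(22.06): V ← 22.06 m/s
adjust_airspeed(-10.7): V ← 22.06 -10.7 = 11.36 m/s
throttle_to(7085): rpm ← 7085
adjust_throttle(+605): rpm ← 7085 +605 = 7690
final state: V = 11.36 m/s, rpm = 7690 → n = rpm/60 = 128.166667 rev/s
target J* = 0.1137; solve J* = V/(n·D) for n: n = V/(J*·D) = 11.36/(0.1137 × 3.223) = 30.999705 rev/s
rpm = 60·n = 1859.982301

rpm = 1859.98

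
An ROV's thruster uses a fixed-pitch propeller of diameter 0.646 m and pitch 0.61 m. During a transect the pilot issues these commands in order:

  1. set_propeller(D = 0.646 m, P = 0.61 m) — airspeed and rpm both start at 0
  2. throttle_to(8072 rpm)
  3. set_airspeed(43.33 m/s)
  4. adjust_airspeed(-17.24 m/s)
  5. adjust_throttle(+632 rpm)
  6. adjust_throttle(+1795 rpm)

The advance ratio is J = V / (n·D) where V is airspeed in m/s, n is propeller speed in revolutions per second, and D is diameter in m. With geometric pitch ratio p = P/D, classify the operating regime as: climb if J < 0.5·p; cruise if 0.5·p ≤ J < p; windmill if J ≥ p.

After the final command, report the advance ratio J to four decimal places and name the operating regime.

J = 0.2308, regime = climb

set_propeller: D = 0.646 m, P = 0.61 m (p = P/D = 0.944272); state ← (V=0, rpm=0)
throttle_to(8072): rpm ← 8072
set_airspeed(43.33): V ← 43.33 m/s
adjust_airspeed(-17.24): V ← 43.33 -17.24 = 26.09 m/s
adjust_throttle(+632): rpm ← 8072 +632 = 8704
adjust_throttle(+1795): rpm ← 8704 +1795 = 10499
final state: V = 26.09 m/s, rpm = 10499 → n = rpm/60 = 174.983333 rev/s
J = V / (n·D) = 26.09 / (174.983333 × 0.646) = 0.230805
regime bands: climb J<0.4721 | cruise [0.4721, 0.9443) | windmill J≥0.9443
J = 0.2308 → climb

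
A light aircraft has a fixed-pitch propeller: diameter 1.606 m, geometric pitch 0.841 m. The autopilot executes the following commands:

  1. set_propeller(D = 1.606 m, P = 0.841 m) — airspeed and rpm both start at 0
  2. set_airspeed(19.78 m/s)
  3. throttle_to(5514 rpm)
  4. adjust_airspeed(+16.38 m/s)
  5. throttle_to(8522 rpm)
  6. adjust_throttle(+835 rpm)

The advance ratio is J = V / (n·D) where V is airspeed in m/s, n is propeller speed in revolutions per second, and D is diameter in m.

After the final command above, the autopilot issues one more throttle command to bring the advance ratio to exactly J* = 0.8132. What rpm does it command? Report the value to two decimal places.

rpm = 1661.26

set_propeller: D = 1.606 m, P = 0.841 m (p = P/D = 0.523661); state ← (V=0, rpm=0)
set_airspeed(19.78): V ← 19.78 m/s
throttle_to(5514): rpm ← 5514
adjust_airspeed(+16.38): V ← 19.78 +16.38 = 36.16 m/s
throttle_to(8522): rpm ← 8522
adjust_throttle(+835): rpm ← 8522 +835 = 9357
final state: V = 36.16 m/s, rpm = 9357 → n = rpm/60 = 155.950000 rev/s
target J* = 0.8132; solve J* = V/(n·D) for n: n = V/(J*·D) = 36.16/(0.8132 × 1.606) = 27.687613 rev/s
rpm = 60·n = 1661.256760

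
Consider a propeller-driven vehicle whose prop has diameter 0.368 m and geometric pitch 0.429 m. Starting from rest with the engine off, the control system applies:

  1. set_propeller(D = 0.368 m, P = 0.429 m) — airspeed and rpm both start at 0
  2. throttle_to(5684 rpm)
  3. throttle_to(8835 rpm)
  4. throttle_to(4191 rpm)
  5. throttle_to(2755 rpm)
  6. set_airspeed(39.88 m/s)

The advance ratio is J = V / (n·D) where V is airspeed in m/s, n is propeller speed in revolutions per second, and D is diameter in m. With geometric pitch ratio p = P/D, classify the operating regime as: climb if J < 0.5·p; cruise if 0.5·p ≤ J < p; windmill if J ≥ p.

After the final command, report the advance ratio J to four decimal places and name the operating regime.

J = 2.3601, regime = windmill

set_propeller: D = 0.368 m, P = 0.429 m (p = P/D = 1.165761); state ← (V=0, rpm=0)
throttle_to(5684): rpm ← 5684
throttle_to(8835): rpm ← 8835
throttle_to(4191): rpm ← 4191
throttle_to(2755): rpm ← 2755
set_airspeed(39.88): V ← 39.88 m/s
final state: V = 39.88 m/s, rpm = 2755 → n = rpm/60 = 45.916667 rev/s
J = V / (n·D) = 39.88 / (45.916667 × 0.368) = 2.360136
regime bands: climb J<0.5829 | cruise [0.5829, 1.1658) | windmill J≥1.1658
J = 2.3601 → windmill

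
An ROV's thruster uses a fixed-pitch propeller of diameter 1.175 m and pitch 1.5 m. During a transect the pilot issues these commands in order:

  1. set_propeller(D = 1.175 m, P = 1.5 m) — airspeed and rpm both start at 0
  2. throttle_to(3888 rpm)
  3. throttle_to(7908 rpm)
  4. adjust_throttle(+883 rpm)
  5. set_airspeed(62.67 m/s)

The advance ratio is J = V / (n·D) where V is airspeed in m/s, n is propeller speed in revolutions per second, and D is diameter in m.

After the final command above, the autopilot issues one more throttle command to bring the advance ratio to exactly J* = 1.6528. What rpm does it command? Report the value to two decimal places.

set_propeller: D = 1.175 m, P = 1.5 m (p = P/D = 1.276596); state ← (V=0, rpm=0)
throttle_to(3888): rpm ← 3888
throttle_to(7908): rpm ← 7908
adjust_throttle(+883): rpm ← 7908 +883 = 8791
set_airspeed(62.67): V ← 62.67 m/s
final state: V = 62.67 m/s, rpm = 8791 → n = rpm/60 = 146.516667 rev/s
target J* = 1.6528; solve J* = V/(n·D) for n: n = V/(J*·D) = 62.67/(1.6528 × 1.175) = 32.270190 rev/s
rpm = 60·n = 1936.211407

rpm = 1936.21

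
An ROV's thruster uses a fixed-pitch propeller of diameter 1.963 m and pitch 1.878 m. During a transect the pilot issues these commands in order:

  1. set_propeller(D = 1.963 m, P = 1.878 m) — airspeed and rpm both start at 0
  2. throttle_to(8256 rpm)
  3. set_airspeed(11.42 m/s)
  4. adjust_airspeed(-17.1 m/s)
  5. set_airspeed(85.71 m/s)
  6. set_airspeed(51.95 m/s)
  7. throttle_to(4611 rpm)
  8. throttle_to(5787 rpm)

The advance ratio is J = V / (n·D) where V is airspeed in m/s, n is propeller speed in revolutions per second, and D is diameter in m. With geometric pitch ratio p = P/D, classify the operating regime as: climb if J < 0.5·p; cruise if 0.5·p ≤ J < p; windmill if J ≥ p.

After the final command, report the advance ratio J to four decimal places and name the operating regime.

J = 0.2744, regime = climb

set_propeller: D = 1.963 m, P = 1.878 m (p = P/D = 0.956699); state ← (V=0, rpm=0)
throttle_to(8256): rpm ← 8256
set_airspeed(11.42): V ← 11.42 m/s
adjust_airspeed(-17.1): V ← 11.42 -17.1 = -5.68 m/s
set_airspeed(85.71): V ← 85.71 m/s
set_airspeed(51.95): V ← 51.95 m/s
throttle_to(4611): rpm ← 4611
throttle_to(5787): rpm ← 5787
final state: V = 51.95 m/s, rpm = 5787 → n = rpm/60 = 96.450000 rev/s
J = V / (n·D) = 51.95 / (96.450000 × 1.963) = 0.274387
regime bands: climb J<0.4783 | cruise [0.4783, 0.9567) | windmill J≥0.9567
J = 0.2744 → climb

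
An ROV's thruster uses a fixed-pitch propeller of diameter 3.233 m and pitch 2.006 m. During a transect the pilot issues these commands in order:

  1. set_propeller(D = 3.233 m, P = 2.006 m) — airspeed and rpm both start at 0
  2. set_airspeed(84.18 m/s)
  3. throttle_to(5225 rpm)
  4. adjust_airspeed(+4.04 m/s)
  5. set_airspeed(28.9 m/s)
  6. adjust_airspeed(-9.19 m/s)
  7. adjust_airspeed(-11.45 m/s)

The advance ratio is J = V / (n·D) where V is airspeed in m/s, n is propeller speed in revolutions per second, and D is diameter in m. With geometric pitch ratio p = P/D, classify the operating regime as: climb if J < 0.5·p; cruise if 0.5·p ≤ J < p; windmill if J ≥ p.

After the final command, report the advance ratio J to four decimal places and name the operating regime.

set_propeller: D = 3.233 m, P = 2.006 m (p = P/D = 0.620476); state ← (V=0, rpm=0)
set_airspeed(84.18): V ← 84.18 m/s
throttle_to(5225): rpm ← 5225
adjust_airspeed(+4.04): V ← 84.18 +4.04 = 88.22 m/s
set_airspeed(28.9): V ← 28.9 m/s
adjust_airspeed(-9.19): V ← 28.9 -9.19 = 19.71 m/s
adjust_airspeed(-11.45): V ← 19.71 -11.45 = 8.26 m/s
final state: V = 8.26 m/s, rpm = 5225 → n = rpm/60 = 87.083333 rev/s
J = V / (n·D) = 8.26 / (87.083333 × 3.233) = 0.029339
regime bands: climb J<0.3102 | cruise [0.3102, 0.6205) | windmill J≥0.6205
J = 0.0293 → climb

J = 0.0293, regime = climb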